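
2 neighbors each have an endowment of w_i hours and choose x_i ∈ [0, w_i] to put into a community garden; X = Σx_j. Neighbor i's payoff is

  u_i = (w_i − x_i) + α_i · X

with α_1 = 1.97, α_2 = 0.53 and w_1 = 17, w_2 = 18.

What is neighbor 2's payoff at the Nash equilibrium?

∂u_i/∂x_i = α_i − 1, so neighbor i contributes w_i if α_i > 1, else 0.
α_i > 1 for i ∈ {1}; NE contributions (17, 0), X = 17.
u_2 = (18 − 0) + 0.53·17 = 27.01.

27.01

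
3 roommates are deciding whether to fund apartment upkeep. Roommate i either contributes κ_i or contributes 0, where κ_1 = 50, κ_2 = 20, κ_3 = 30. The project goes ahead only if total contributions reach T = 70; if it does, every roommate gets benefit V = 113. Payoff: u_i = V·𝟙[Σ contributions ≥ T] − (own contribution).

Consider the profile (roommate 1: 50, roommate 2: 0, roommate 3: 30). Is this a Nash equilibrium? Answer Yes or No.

Yes

Total = 80 ≥ 70: provided.
Roommate 1 (pledges 50, payoff 63): dropping to 0 → total 30, payoff 0. No gain.
Roommate 2 (pledges 0, payoff 113): pledging 20 → total 100, payoff 93. No gain.
Roommate 3 (pledges 30, payoff 83): dropping to 0 → total 50, payoff 0. No gain.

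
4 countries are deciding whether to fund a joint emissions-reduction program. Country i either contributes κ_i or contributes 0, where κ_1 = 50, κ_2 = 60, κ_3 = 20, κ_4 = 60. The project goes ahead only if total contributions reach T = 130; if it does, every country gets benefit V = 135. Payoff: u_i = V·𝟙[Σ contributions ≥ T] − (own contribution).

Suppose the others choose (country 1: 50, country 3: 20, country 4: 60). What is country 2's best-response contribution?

Others' total = 130 ≥ 130; contributing adds cost 60 for no extra benefit.
Best response: 0.

0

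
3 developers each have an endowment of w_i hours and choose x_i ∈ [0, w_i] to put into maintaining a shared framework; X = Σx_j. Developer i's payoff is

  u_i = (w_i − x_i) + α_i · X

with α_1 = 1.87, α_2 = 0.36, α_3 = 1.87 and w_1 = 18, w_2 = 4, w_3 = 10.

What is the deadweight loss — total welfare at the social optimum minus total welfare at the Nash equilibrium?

∂u_i/∂x_i = α_i − 1, so developer i contributes w_i if α_i > 1, else 0.
α_i > 1 for i ∈ {1, 3}; NE contributions (18, 0, 10), X = 28.
W^NE = Σw_i − X^NE + (Σα_i)·X^NE = 32 + 3.1·28 = 118.8.
Planner: ∂(Σu_j)/∂x_i = Σα_j − 1 = 3.1 > 0, so everyone contributes w_i; X^SO = 32, W^SO = 32 + 3.1·32 = 131.2.
Deadweight loss = 12.4.

12.4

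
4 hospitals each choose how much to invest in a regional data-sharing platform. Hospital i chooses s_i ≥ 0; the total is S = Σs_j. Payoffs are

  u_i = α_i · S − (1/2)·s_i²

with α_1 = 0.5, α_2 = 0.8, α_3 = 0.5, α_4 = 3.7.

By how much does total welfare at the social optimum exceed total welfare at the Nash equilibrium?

Hospital i's FOC: ∂u_i/∂s_i = α_i − s_i = 0, so s_i* = α_i.
NE contributions = (0.5, 0.8, 0.5, 3.7); S = 5.5.
W^NE = (Σα)·S − ½Σα_i² = 5.5² − ½·14.83 = 22.835.
Planner sets s_i = Σα_j = 5.5 for every i, so S^SO = 4·5.5 = 22.
W^SO = (Σα)·S^SO − ½·4·(Σα)² = (4/2)·5.5² = 60.5.
Deadweight loss = W^SO − W^NE = 37.665.

37.665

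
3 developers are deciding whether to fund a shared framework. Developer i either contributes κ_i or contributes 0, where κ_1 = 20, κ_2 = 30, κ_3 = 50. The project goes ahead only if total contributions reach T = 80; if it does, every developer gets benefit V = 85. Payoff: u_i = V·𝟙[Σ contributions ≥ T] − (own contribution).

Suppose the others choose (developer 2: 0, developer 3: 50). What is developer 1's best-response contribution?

Others' total = 50. Even contributing 20 gives 70 < 80: no benefit either way.
Best response: 0.

0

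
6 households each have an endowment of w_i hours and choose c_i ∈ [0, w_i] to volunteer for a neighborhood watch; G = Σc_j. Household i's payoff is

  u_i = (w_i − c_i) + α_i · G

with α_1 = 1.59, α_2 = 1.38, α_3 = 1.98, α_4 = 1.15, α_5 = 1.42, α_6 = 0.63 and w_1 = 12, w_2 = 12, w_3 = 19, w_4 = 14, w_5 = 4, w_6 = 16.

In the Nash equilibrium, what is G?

61

∂u_i/∂c_i = α_i − 1, so household i contributes w_i if α_i > 1, else 0.
α_i > 1 for i ∈ {1, 2, 3, 4, 5}; NE contributions (12, 12, 19, 14, 4, 0), G = 61.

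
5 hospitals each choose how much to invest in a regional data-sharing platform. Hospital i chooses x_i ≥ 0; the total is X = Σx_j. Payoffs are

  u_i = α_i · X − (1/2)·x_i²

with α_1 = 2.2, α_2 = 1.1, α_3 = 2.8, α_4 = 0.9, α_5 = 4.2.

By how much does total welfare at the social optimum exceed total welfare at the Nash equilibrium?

Hospital i's FOC: ∂u_i/∂x_i = α_i − x_i = 0, so x_i* = α_i.
NE contributions = (2.2, 1.1, 2.8, 0.9, 4.2); X = 11.2.
W^NE = (Σα)·X − ½Σα_i² = 11.2² − ½·32.34 = 109.27.
Planner sets x_i = Σα_j = 11.2 for every i, so X^SO = 5·11.2 = 56.
W^SO = (Σα)·X^SO − ½·5·(Σα)² = (5/2)·11.2² = 313.6.
Deadweight loss = W^SO − W^NE = 204.33.

204.33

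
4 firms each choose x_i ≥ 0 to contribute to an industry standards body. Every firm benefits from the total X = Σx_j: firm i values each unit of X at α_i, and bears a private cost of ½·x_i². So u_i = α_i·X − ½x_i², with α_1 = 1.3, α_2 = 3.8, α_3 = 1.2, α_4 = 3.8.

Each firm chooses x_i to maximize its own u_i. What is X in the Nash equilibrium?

10.1

Firm i's FOC: ∂u_i/∂x_i = α_i − x_i = 0, so x_i* = α_i.
NE contributions = (1.3, 3.8, 1.2, 3.8); X = 10.1.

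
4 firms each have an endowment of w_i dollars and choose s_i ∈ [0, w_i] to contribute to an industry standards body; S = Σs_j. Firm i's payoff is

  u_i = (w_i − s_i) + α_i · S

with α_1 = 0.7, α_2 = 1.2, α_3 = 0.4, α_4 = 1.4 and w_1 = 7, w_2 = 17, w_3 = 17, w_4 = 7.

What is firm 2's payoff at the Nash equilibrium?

∂u_i/∂s_i = α_i − 1, so firm i contributes w_i if α_i > 1, else 0.
α_i > 1 for i ∈ {2, 4}; NE contributions (0, 17, 0, 7), S = 24.
u_2 = (17 − 17) + 1.2·24 = 28.8.

28.8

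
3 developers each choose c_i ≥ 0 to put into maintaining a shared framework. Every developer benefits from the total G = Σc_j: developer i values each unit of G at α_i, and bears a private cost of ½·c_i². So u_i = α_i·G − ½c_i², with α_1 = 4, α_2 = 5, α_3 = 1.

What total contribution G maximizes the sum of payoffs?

Planner FOC: ∂(Σu_j)/∂c_i = (Σα_j) − c_i = 0, so c_i^SO = Σα_j = 10 for every i; G^SO = 30.

30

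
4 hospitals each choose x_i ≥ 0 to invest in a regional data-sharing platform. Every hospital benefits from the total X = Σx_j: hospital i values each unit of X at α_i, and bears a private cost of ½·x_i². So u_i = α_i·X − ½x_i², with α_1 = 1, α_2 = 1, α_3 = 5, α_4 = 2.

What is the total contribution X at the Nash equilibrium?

Hospital i's FOC: ∂u_i/∂x_i = α_i − x_i = 0, so x_i* = α_i.
NE contributions = (1, 1, 5, 2); X = 9.

9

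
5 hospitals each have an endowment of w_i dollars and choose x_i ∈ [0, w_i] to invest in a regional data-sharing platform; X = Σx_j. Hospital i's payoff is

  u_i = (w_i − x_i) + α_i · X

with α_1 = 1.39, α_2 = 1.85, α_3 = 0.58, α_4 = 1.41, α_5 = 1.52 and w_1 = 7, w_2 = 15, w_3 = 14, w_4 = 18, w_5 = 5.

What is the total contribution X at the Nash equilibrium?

∂u_i/∂x_i = α_i − 1, so hospital i contributes w_i if α_i > 1, else 0.
α_i > 1 for i ∈ {1, 2, 4, 5}; NE contributions (7, 15, 0, 18, 5), X = 45.

45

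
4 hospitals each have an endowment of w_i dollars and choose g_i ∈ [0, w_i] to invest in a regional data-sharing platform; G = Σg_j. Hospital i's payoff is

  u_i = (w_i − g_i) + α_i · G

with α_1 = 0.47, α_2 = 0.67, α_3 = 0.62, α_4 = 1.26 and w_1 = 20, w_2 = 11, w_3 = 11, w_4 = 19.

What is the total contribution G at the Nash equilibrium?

∂u_i/∂g_i = α_i − 1, so hospital i contributes w_i if α_i > 1, else 0.
α_i > 1 for i ∈ {4}; NE contributions (0, 0, 0, 19), G = 19.

19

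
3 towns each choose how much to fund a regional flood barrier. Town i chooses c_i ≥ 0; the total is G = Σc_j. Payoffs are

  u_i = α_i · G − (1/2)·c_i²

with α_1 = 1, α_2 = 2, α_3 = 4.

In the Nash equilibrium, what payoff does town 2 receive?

12

Town i's FOC: ∂u_i/∂c_i = α_i − c_i = 0, so c_i* = α_i.
NE contributions = (1, 2, 4); G = 7.
u_2 = α_2·G − ½·(c_2)² = 2·7 − ½·2² = 12.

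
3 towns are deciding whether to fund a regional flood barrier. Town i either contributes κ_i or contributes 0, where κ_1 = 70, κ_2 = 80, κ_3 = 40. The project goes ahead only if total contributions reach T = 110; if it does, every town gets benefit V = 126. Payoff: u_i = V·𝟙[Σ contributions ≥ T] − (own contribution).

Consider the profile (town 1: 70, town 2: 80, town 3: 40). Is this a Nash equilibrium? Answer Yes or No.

No

Total = 190 ≥ 110: provided.
Town 1 (pledges 70, payoff 56): dropping to 0 → total 120, payoff 126. Profitable deviation.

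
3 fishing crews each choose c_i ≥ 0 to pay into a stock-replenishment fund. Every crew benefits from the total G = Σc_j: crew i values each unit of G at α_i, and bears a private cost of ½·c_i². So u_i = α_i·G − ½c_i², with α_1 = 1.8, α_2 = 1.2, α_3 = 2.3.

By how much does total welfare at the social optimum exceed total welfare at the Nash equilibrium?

Crew i's FOC: ∂u_i/∂c_i = α_i − c_i = 0, so c_i* = α_i.
NE contributions = (1.8, 1.2, 2.3); G = 5.3.
W^NE = (Σα)·G − ½Σα_i² = 5.3² − ½·9.97 = 23.105.
Planner sets c_i = Σα_j = 5.3 for every i, so G^SO = 3·5.3 = 15.9.
W^SO = (Σα)·G^SO − ½·3·(Σα)² = (3/2)·5.3² = 42.135.
Deadweight loss = W^SO − W^NE = 19.03.

19.03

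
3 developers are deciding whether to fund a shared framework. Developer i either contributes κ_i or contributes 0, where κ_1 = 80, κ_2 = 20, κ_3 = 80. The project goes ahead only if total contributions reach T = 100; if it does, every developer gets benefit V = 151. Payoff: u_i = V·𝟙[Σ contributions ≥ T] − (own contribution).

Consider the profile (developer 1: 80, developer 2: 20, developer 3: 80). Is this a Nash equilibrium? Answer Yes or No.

No

Total = 180 ≥ 100: provided.
Developer 1 (pledges 80, payoff 71): dropping to 0 → total 100, payoff 151. Profitable deviation.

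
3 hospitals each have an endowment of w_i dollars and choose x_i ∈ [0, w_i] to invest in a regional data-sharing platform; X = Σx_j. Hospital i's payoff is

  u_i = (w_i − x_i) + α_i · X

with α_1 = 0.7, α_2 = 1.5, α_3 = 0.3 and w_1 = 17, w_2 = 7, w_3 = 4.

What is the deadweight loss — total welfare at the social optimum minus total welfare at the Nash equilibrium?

∂u_i/∂x_i = α_i − 1, so hospital i contributes w_i if α_i > 1, else 0.
α_i > 1 for i ∈ {2}; NE contributions (0, 7, 0), X = 7.
W^NE = Σw_i − X^NE + (Σα_i)·X^NE = 28 + 1.5·7 = 38.5.
Planner: ∂(Σu_j)/∂x_i = Σα_j − 1 = 1.5 > 0, so everyone contributes w_i; X^SO = 28, W^SO = 28 + 1.5·28 = 70.
Deadweight loss = 31.5.

31.5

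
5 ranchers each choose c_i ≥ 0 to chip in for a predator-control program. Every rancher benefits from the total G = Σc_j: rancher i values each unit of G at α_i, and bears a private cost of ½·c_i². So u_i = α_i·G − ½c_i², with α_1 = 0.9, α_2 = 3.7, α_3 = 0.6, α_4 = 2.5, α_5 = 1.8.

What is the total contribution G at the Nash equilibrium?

9.5

Rancher i's FOC: ∂u_i/∂c_i = α_i − c_i = 0, so c_i* = α_i.
NE contributions = (0.9, 3.7, 0.6, 2.5, 1.8); G = 9.5.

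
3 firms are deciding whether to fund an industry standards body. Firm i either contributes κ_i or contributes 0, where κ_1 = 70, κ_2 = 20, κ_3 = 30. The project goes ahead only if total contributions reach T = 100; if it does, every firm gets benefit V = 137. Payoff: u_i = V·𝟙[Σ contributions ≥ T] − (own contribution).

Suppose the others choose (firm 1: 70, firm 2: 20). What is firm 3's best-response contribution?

30

Others' total = 90. Contributing 30 brings total to 120 ≥ 100: gain V − κ_3 = 107.
Best response: 30.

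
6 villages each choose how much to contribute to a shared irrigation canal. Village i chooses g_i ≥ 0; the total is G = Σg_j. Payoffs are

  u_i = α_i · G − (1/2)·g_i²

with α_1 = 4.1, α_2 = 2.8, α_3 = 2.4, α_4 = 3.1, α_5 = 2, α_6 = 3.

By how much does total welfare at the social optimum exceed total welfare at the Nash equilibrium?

632.03

Village i's FOC: ∂u_i/∂g_i = α_i − g_i = 0, so g_i* = α_i.
NE contributions = (4.1, 2.8, 2.4, 3.1, 2, 3); G = 17.4.
W^NE = (Σα)·G − ½Σα_i² = 17.4² − ½·53.02 = 276.25.
Planner sets g_i = Σα_j = 17.4 for every i, so G^SO = 6·17.4 = 104.4.
W^SO = (Σα)·G^SO − ½·6·(Σα)² = (6/2)·17.4² = 908.28.
Deadweight loss = W^SO − W^NE = 632.03.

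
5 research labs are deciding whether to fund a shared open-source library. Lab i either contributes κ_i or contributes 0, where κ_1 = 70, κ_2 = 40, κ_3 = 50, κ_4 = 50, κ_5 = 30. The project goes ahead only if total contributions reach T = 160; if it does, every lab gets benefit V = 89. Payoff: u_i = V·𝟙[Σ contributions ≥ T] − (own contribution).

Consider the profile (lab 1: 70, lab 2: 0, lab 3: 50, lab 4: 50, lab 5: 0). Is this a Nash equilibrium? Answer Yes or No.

Total = 170 ≥ 160: provided.
Lab 1 (pledges 70, payoff 19): dropping to 0 → total 100, payoff 0. No gain.
Lab 2 (pledges 0, payoff 89): pledging 40 → total 210, payoff 49. No gain.
Lab 3 (pledges 50, payoff 39): dropping to 0 → total 120, payoff 0. No gain.
Lab 4 (pledges 50, payoff 39): dropping to 0 → total 120, payoff 0. No gain.
Lab 5 (pledges 0, payoff 89): pledging 30 → total 200, payoff 59. No gain.

Yes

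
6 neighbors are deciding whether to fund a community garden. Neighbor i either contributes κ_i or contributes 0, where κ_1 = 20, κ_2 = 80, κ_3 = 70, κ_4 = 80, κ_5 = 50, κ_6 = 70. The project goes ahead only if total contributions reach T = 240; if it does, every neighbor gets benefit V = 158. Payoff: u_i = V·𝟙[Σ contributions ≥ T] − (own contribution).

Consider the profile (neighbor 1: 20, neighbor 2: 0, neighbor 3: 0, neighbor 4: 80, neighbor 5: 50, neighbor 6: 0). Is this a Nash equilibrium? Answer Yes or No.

No

Total = 150 < 240: not provided.
Neighbor 1 (pledges 20, payoff -20): dropping to 0 → total 130, payoff 0. Profitable deviation.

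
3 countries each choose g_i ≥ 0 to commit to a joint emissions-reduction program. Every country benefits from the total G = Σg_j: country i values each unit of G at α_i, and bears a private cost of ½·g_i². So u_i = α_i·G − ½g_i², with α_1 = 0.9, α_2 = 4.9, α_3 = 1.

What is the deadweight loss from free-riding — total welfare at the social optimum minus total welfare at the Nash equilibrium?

Country i's FOC: ∂u_i/∂g_i = α_i − g_i = 0, so g_i* = α_i.
NE contributions = (0.9, 4.9, 1); G = 6.8.
W^NE = (Σα)·G − ½Σα_i² = 6.8² − ½·25.82 = 33.33.
Planner sets g_i = Σα_j = 6.8 for every i, so G^SO = 3·6.8 = 20.4.
W^SO = (Σα)·G^SO − ½·3·(Σα)² = (3/2)·6.8² = 69.36.
Deadweight loss = W^SO − W^NE = 36.03.

36.03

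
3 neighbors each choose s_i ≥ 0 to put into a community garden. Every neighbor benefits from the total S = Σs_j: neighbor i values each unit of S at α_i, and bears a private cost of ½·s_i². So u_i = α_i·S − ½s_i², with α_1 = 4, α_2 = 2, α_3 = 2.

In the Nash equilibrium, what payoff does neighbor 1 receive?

24

Neighbor i's FOC: ∂u_i/∂s_i = α_i − s_i = 0, so s_i* = α_i.
NE contributions = (4, 2, 2); S = 8.
u_1 = α_1·S − ½·(s_1)² = 4·8 − ½·4² = 24.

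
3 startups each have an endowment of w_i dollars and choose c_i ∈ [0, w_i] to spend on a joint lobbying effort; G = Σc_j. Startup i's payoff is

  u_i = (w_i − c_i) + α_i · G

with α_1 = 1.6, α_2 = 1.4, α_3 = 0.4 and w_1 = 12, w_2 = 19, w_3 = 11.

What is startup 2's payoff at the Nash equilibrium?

∂u_i/∂c_i = α_i − 1, so startup i contributes w_i if α_i > 1, else 0.
α_i > 1 for i ∈ {1, 2}; NE contributions (12, 19, 0), G = 31.
u_2 = (19 − 19) + 1.4·31 = 43.4.

43.4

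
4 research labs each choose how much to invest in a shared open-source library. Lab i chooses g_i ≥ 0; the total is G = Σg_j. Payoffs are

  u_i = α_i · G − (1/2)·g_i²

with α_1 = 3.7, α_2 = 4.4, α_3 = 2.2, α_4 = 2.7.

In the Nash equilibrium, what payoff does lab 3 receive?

26.18

Lab i's FOC: ∂u_i/∂g_i = α_i − g_i = 0, so g_i* = α_i.
NE contributions = (3.7, 4.4, 2.2, 2.7); G = 13.
u_3 = α_3·G − ½·(g_3)² = 2.2·13 − ½·2.2² = 26.18.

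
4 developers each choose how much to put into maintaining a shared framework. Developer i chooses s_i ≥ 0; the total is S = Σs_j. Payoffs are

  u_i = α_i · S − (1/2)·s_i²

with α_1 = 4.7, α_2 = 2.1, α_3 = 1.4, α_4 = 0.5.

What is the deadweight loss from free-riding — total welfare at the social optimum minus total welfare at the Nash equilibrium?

Developer i's FOC: ∂u_i/∂s_i = α_i − s_i = 0, so s_i* = α_i.
NE contributions = (4.7, 2.1, 1.4, 0.5); S = 8.7.
W^NE = (Σα)·S − ½Σα_i² = 8.7² − ½·28.71 = 61.335.
Planner sets s_i = Σα_j = 8.7 for every i, so S^SO = 4·8.7 = 34.8.
W^SO = (Σα)·S^SO − ½·4·(Σα)² = (4/2)·8.7² = 151.38.
Deadweight loss = W^SO − W^NE = 90.045.

90.045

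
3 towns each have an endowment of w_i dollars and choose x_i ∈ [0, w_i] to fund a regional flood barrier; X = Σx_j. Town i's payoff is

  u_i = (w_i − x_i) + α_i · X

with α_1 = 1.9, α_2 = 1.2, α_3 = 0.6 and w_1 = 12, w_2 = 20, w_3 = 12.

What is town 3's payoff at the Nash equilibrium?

∂u_i/∂x_i = α_i − 1, so town i contributes w_i if α_i > 1, else 0.
α_i > 1 for i ∈ {1, 2}; NE contributions (12, 20, 0), X = 32.
u_3 = (12 − 0) + 0.6·32 = 31.2.

31.2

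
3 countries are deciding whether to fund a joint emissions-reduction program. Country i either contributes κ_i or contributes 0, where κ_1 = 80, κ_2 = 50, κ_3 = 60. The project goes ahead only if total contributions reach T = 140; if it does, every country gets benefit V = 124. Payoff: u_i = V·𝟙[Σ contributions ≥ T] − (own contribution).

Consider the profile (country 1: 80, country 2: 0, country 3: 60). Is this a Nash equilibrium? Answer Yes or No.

Yes

Total = 140 ≥ 140: provided.
Country 1 (pledges 80, payoff 44): dropping to 0 → total 60, payoff 0. No gain.
Country 2 (pledges 0, payoff 124): pledging 50 → total 190, payoff 74. No gain.
Country 3 (pledges 60, payoff 64): dropping to 0 → total 80, payoff 0. No gain.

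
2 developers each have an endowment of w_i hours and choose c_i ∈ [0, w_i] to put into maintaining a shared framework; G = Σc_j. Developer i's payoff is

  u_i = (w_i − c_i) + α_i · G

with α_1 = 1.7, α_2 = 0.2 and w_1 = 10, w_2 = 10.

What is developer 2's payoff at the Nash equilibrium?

12

∂u_i/∂c_i = α_i − 1, so developer i contributes w_i if α_i > 1, else 0.
α_i > 1 for i ∈ {1}; NE contributions (10, 0), G = 10.
u_2 = (10 − 0) + 0.2·10 = 12.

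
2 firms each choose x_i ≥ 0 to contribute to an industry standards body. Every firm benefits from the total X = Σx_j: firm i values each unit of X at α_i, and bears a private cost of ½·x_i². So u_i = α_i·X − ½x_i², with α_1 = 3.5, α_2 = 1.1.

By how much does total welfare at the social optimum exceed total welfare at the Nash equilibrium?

Firm i's FOC: ∂u_i/∂x_i = α_i − x_i = 0, so x_i* = α_i.
NE contributions = (3.5, 1.1); X = 4.6.
W^NE = (Σα)·X − ½Σα_i² = 4.6² − ½·13.46 = 14.43.
Planner sets x_i = Σα_j = 4.6 for every i, so X^SO = 2·4.6 = 9.2.
W^SO = (Σα)·X^SO − ½·2·(Σα)² = (2/2)·4.6² = 21.16.
Deadweight loss = W^SO − W^NE = 6.73.

6.73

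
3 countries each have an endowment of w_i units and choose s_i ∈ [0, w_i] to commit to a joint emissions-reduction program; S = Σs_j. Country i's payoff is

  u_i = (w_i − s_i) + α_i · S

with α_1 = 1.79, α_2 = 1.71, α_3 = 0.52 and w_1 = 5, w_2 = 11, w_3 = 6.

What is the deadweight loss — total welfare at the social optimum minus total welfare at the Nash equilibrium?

18.12

∂u_i/∂s_i = α_i − 1, so country i contributes w_i if α_i > 1, else 0.
α_i > 1 for i ∈ {1, 2}; NE contributions (5, 11, 0), S = 16.
W^NE = Σw_i − S^NE + (Σα_i)·S^NE = 22 + 3.02·16 = 70.32.
Planner: ∂(Σu_j)/∂s_i = Σα_j − 1 = 3.02 > 0, so everyone contributes w_i; S^SO = 22, W^SO = 22 + 3.02·22 = 88.44.
Deadweight loss = 18.12.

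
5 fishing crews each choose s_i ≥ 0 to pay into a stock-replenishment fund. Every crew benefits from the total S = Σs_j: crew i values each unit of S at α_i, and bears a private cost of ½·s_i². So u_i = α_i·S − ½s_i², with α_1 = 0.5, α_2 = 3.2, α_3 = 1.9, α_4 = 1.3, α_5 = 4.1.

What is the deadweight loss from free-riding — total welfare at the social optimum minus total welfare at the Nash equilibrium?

197.8

Crew i's FOC: ∂u_i/∂s_i = α_i − s_i = 0, so s_i* = α_i.
NE contributions = (0.5, 3.2, 1.9, 1.3, 4.1); S = 11.
W^NE = (Σα)·S − ½Σα_i² = 11² − ½·32.6 = 104.7.
Planner sets s_i = Σα_j = 11 for every i, so S^SO = 5·11 = 55.
W^SO = (Σα)·S^SO − ½·5·(Σα)² = (5/2)·11² = 302.5.
Deadweight loss = W^SO − W^NE = 197.8.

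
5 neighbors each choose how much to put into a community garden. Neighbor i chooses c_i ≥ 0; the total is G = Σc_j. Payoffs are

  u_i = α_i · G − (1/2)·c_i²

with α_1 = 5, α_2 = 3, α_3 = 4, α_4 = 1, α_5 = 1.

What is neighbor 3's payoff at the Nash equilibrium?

48

Neighbor i's FOC: ∂u_i/∂c_i = α_i − c_i = 0, so c_i* = α_i.
NE contributions = (5, 3, 4, 1, 1); G = 14.
u_3 = α_3·G − ½·(c_3)² = 4·14 − ½·4² = 48.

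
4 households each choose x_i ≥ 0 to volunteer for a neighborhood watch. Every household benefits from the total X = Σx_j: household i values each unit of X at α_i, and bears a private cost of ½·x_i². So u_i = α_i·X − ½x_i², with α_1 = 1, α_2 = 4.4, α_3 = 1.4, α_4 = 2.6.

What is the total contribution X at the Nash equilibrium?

9.4

Household i's FOC: ∂u_i/∂x_i = α_i − x_i = 0, so x_i* = α_i.
NE contributions = (1, 4.4, 1.4, 2.6); X = 9.4.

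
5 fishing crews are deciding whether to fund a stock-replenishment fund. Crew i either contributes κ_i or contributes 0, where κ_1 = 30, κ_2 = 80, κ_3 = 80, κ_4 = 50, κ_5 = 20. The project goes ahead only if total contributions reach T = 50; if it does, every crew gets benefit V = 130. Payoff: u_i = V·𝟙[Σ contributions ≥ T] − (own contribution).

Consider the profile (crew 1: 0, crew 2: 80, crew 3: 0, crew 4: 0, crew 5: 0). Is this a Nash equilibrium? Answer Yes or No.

Total = 80 ≥ 50: provided.
Crew 1 (pledges 0, payoff 130): pledging 30 → total 110, payoff 100. No gain.
Crew 2 (pledges 80, payoff 50): dropping to 0 → total 0, payoff 0. No gain.
Crew 3 (pledges 0, payoff 130): pledging 80 → total 160, payoff 50. No gain.
Crew 4 (pledges 0, payoff 130): pledging 50 → total 130, payoff 80. No gain.
Crew 5 (pledges 0, payoff 130): pledging 20 → total 100, payoff 110. No gain.

Yes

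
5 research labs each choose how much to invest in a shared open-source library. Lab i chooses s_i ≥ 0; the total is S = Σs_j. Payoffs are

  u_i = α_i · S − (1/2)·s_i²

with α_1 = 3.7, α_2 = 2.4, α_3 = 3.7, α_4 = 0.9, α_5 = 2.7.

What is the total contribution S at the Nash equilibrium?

13.4

Lab i's FOC: ∂u_i/∂s_i = α_i − s_i = 0, so s_i* = α_i.
NE contributions = (3.7, 2.4, 3.7, 0.9, 2.7); S = 13.4.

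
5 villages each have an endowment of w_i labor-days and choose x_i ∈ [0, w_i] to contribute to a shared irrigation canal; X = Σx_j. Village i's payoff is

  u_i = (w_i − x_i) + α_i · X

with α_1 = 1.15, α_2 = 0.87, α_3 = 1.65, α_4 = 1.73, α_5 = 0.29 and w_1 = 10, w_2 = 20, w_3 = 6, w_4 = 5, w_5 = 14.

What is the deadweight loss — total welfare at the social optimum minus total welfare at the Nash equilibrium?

∂u_i/∂x_i = α_i − 1, so village i contributes w_i if α_i > 1, else 0.
α_i > 1 for i ∈ {1, 3, 4}; NE contributions (10, 0, 6, 5, 0), X = 21.
W^NE = Σw_i − X^NE + (Σα_i)·X^NE = 55 + 4.69·21 = 153.49.
Planner: ∂(Σu_j)/∂x_i = Σα_j − 1 = 4.69 > 0, so everyone contributes w_i; X^SO = 55, W^SO = 55 + 4.69·55 = 312.95.
Deadweight loss = 159.46.

159.46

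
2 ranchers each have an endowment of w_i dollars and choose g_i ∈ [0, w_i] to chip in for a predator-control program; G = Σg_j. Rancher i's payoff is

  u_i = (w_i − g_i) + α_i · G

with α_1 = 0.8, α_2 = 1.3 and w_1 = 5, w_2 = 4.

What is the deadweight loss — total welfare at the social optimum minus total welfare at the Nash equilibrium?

∂u_i/∂g_i = α_i − 1, so rancher i contributes w_i if α_i > 1, else 0.
α_i > 1 for i ∈ {2}; NE contributions (0, 4), G = 4.
W^NE = Σw_i − G^NE + (Σα_i)·G^NE = 9 + 1.1·4 = 13.4.
Planner: ∂(Σu_j)/∂g_i = Σα_j − 1 = 1.1 > 0, so everyone contributes w_i; G^SO = 9, W^SO = 9 + 1.1·9 = 18.9.
Deadweight loss = 5.5.

5.5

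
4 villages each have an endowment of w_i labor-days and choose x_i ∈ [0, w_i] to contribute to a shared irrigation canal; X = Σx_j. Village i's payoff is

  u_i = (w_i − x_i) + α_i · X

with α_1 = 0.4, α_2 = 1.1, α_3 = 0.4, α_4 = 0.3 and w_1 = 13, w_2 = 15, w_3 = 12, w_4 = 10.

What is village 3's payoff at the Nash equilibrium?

∂u_i/∂x_i = α_i − 1, so village i contributes w_i if α_i > 1, else 0.
α_i > 1 for i ∈ {2}; NE contributions (0, 15, 0, 0), X = 15.
u_3 = (12 − 0) + 0.4·15 = 18.

18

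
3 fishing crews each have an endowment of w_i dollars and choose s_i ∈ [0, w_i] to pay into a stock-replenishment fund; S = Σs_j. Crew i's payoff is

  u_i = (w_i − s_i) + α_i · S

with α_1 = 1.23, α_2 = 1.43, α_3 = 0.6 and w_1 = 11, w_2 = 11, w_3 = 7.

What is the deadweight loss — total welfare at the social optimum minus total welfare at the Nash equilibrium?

∂u_i/∂s_i = α_i − 1, so crew i contributes w_i if α_i > 1, else 0.
α_i > 1 for i ∈ {1, 2}; NE contributions (11, 11, 0), S = 22.
W^NE = Σw_i − S^NE + (Σα_i)·S^NE = 29 + 2.26·22 = 78.72.
Planner: ∂(Σu_j)/∂s_i = Σα_j − 1 = 2.26 > 0, so everyone contributes w_i; S^SO = 29, W^SO = 29 + 2.26·29 = 94.54.
Deadweight loss = 15.82.

15.82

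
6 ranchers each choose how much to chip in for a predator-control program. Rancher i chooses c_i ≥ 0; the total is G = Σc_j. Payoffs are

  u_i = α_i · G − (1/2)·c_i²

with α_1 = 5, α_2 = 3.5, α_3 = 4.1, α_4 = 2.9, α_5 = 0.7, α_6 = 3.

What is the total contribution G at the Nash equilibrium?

19.2

Rancher i's FOC: ∂u_i/∂c_i = α_i − c_i = 0, so c_i* = α_i.
NE contributions = (5, 3.5, 4.1, 2.9, 0.7, 3); G = 19.2.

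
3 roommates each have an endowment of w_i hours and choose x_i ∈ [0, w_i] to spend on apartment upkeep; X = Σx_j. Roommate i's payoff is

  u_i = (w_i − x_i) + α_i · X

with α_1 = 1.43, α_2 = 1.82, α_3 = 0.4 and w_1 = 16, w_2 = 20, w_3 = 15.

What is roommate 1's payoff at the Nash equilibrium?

51.48

∂u_i/∂x_i = α_i − 1, so roommate i contributes w_i if α_i > 1, else 0.
α_i > 1 for i ∈ {1, 2}; NE contributions (16, 20, 0), X = 36.
u_1 = (16 − 16) + 1.43·36 = 51.48.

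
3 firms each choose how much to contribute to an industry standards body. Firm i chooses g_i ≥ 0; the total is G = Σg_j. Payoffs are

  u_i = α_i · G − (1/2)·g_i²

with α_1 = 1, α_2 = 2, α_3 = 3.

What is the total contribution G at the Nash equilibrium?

Firm i's FOC: ∂u_i/∂g_i = α_i − g_i = 0, so g_i* = α_i.
NE contributions = (1, 2, 3); G = 6.

6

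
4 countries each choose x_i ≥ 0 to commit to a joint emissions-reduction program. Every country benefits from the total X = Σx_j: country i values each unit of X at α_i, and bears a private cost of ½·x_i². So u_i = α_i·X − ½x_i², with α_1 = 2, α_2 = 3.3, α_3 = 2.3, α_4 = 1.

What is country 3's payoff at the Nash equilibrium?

Country i's FOC: ∂u_i/∂x_i = α_i − x_i = 0, so x_i* = α_i.
NE contributions = (2, 3.3, 2.3, 1); X = 8.6.
u_3 = α_3·X − ½·(x_3)² = 2.3·8.6 − ½·2.3² = 17.135.

17.135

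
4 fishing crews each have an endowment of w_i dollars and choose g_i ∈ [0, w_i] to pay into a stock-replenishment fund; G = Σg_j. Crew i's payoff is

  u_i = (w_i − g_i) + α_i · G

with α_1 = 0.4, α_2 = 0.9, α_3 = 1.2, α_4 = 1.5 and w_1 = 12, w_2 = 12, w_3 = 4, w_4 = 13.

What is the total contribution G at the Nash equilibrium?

∂u_i/∂g_i = α_i − 1, so crew i contributes w_i if α_i > 1, else 0.
α_i > 1 for i ∈ {3, 4}; NE contributions (0, 0, 4, 13), G = 17.

17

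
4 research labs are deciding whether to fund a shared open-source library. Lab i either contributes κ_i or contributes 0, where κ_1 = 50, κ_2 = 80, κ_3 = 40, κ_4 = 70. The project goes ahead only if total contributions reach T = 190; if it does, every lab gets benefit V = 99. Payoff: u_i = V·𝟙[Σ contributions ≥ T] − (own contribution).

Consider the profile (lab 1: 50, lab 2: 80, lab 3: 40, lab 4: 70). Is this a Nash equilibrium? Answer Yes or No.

Total = 240 ≥ 190: provided.
Lab 1 (pledges 50, payoff 49): dropping to 0 → total 190, payoff 99. Profitable deviation.

No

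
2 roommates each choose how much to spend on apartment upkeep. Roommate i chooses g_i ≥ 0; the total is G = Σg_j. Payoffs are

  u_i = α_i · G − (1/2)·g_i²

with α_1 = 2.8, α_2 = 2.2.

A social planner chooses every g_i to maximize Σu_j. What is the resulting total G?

Planner FOC: ∂(Σu_j)/∂g_i = (Σα_j) − g_i = 0, so g_i^SO = Σα_j = 5 for every i; G^SO = 10.

10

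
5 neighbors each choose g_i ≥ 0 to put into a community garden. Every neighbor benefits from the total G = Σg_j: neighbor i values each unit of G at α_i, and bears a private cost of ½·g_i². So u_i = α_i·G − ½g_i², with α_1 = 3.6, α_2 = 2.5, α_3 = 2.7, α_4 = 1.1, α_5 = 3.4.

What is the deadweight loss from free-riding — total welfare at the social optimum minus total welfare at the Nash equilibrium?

284.97

Neighbor i's FOC: ∂u_i/∂g_i = α_i − g_i = 0, so g_i* = α_i.
NE contributions = (3.6, 2.5, 2.7, 1.1, 3.4); G = 13.3.
W^NE = (Σα)·G − ½Σα_i² = 13.3² − ½·39.27 = 157.255.
Planner sets g_i = Σα_j = 13.3 for every i, so G^SO = 5·13.3 = 66.5.
W^SO = (Σα)·G^SO − ½·5·(Σα)² = (5/2)·13.3² = 442.225.
Deadweight loss = W^SO − W^NE = 284.97.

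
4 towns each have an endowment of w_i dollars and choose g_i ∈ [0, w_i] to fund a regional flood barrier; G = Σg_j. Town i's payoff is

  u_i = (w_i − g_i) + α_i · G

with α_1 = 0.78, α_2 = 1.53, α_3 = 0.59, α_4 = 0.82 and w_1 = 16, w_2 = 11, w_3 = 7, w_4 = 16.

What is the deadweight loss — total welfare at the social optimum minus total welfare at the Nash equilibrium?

106.08

∂u_i/∂g_i = α_i − 1, so town i contributes w_i if α_i > 1, else 0.
α_i > 1 for i ∈ {2}; NE contributions (0, 11, 0, 0), G = 11.
W^NE = Σw_i − G^NE + (Σα_i)·G^NE = 50 + 2.72·11 = 79.92.
Planner: ∂(Σu_j)/∂g_i = Σα_j − 1 = 2.72 > 0, so everyone contributes w_i; G^SO = 50, W^SO = 50 + 2.72·50 = 186.
Deadweight loss = 106.08.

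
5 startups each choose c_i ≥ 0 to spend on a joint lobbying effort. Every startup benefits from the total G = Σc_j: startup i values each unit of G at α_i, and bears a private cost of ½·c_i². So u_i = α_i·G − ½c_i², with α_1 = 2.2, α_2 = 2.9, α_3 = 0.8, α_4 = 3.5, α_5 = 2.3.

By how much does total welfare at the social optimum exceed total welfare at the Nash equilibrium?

Startup i's FOC: ∂u_i/∂c_i = α_i − c_i = 0, so c_i* = α_i.
NE contributions = (2.2, 2.9, 0.8, 3.5, 2.3); G = 11.7.
W^NE = (Σα)·G − ½Σα_i² = 11.7² − ½·31.43 = 121.175.
Planner sets c_i = Σα_j = 11.7 for every i, so G^SO = 5·11.7 = 58.5.
W^SO = (Σα)·G^SO − ½·5·(Σα)² = (5/2)·11.7² = 342.225.
Deadweight loss = W^SO − W^NE = 221.05.

221.05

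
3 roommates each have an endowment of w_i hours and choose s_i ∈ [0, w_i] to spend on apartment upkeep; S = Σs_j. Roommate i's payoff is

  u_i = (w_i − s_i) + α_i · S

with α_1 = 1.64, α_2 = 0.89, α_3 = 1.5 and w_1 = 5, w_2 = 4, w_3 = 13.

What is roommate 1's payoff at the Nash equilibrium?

29.52

∂u_i/∂s_i = α_i − 1, so roommate i contributes w_i if α_i > 1, else 0.
α_i > 1 for i ∈ {1, 3}; NE contributions (5, 0, 13), S = 18.
u_1 = (5 − 5) + 1.64·18 = 29.52.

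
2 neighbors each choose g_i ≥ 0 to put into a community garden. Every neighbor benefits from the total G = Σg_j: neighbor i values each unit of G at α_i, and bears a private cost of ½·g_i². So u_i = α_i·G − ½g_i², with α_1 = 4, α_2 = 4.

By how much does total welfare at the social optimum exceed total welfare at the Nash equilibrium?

16

Neighbor i's FOC: ∂u_i/∂g_i = α_i − g_i = 0, so g_i* = α_i.
NE contributions = (4, 4); G = 8.
W^NE = (Σα)·G − ½Σα_i² = 8² − ½·32 = 48.
Planner sets g_i = Σα_j = 8 for every i, so G^SO = 2·8 = 16.
W^SO = (Σα)·G^SO − ½·2·(Σα)² = (2/2)·8² = 64.
Deadweight loss = W^SO − W^NE = 16.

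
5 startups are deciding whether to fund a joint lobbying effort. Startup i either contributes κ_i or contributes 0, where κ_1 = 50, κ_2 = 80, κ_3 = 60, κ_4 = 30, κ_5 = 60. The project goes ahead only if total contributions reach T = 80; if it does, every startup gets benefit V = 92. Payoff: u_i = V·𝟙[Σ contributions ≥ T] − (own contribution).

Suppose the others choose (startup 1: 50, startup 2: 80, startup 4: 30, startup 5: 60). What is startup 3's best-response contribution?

0

Others' total = 220 ≥ 80; contributing adds cost 60 for no extra benefit.
Best response: 0.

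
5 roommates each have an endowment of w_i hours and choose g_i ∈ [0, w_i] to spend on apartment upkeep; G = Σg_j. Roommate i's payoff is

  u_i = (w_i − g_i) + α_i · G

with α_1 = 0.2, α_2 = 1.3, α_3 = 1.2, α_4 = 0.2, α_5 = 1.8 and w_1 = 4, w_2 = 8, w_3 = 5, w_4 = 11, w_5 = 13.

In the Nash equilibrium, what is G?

26

∂u_i/∂g_i = α_i − 1, so roommate i contributes w_i if α_i > 1, else 0.
α_i > 1 for i ∈ {2, 3, 5}; NE contributions (0, 8, 5, 0, 13), G = 26.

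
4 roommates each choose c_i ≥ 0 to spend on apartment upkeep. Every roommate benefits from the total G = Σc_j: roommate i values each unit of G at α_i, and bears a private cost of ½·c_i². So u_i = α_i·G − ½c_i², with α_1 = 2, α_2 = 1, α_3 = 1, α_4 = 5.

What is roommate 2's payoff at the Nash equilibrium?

Roommate i's FOC: ∂u_i/∂c_i = α_i − c_i = 0, so c_i* = α_i.
NE contributions = (2, 1, 1, 5); G = 9.
u_2 = α_2·G − ½·(c_2)² = 1·9 − ½·1² = 8.5.

8.5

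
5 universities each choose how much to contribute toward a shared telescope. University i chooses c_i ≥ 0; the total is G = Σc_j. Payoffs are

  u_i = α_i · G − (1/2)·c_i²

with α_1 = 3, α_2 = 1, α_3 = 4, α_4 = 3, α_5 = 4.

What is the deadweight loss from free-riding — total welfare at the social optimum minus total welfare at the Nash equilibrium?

University i's FOC: ∂u_i/∂c_i = α_i − c_i = 0, so c_i* = α_i.
NE contributions = (3, 1, 4, 3, 4); G = 15.
W^NE = (Σα)·G − ½Σα_i² = 15² − ½·51 = 199.5.
Planner sets c_i = Σα_j = 15 for every i, so G^SO = 5·15 = 75.
W^SO = (Σα)·G^SO − ½·5·(Σα)² = (5/2)·15² = 562.5.
Deadweight loss = W^SO − W^NE = 363.

363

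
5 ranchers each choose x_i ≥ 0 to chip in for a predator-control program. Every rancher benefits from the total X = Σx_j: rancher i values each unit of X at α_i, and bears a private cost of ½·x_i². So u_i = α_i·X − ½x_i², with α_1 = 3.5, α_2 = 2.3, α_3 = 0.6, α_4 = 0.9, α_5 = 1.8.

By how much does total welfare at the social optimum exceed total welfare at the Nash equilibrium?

135.19

Rancher i's FOC: ∂u_i/∂x_i = α_i − x_i = 0, so x_i* = α_i.
NE contributions = (3.5, 2.3, 0.6, 0.9, 1.8); X = 9.1.
W^NE = (Σα)·X − ½Σα_i² = 9.1² − ½·21.95 = 71.835.
Planner sets x_i = Σα_j = 9.1 for every i, so X^SO = 5·9.1 = 45.5.
W^SO = (Σα)·X^SO − ½·5·(Σα)² = (5/2)·9.1² = 207.025.
Deadweight loss = W^SO − W^NE = 135.19.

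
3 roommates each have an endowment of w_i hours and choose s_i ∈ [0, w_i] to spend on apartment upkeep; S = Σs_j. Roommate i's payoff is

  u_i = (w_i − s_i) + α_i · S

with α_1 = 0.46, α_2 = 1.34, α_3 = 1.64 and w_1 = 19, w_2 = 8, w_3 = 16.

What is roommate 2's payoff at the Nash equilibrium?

∂u_i/∂s_i = α_i − 1, so roommate i contributes w_i if α_i > 1, else 0.
α_i > 1 for i ∈ {2, 3}; NE contributions (0, 8, 16), S = 24.
u_2 = (8 − 8) + 1.34·24 = 32.16.

32.16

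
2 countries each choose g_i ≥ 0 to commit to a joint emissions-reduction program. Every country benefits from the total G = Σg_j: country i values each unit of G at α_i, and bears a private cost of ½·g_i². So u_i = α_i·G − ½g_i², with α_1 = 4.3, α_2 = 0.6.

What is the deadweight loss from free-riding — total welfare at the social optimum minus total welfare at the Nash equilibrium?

Country i's FOC: ∂u_i/∂g_i = α_i − g_i = 0, so g_i* = α_i.
NE contributions = (4.3, 0.6); G = 4.9.
W^NE = (Σα)·G − ½Σα_i² = 4.9² − ½·18.85 = 14.585.
Planner sets g_i = Σα_j = 4.9 for every i, so G^SO = 2·4.9 = 9.8.
W^SO = (Σα)·G^SO − ½·2·(Σα)² = (2/2)·4.9² = 24.01.
Deadweight loss = W^SO − W^NE = 9.425.

9.425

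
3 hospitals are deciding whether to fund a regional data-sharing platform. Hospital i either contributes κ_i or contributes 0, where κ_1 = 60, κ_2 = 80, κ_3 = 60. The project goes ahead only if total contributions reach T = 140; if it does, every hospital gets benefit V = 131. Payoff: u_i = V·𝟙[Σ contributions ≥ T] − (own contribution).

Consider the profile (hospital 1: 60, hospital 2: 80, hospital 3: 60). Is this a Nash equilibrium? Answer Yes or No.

Total = 200 ≥ 140: provided.
Hospital 1 (pledges 60, payoff 71): dropping to 0 → total 140, payoff 131. Profitable deviation.

No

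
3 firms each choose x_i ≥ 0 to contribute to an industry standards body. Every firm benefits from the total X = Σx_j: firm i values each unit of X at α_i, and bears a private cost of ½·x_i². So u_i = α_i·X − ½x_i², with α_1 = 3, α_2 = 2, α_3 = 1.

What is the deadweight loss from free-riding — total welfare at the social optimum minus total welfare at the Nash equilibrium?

Firm i's FOC: ∂u_i/∂x_i = α_i − x_i = 0, so x_i* = α_i.
NE contributions = (3, 2, 1); X = 6.
W^NE = (Σα)·X − ½Σα_i² = 6² − ½·14 = 29.
Planner sets x_i = Σα_j = 6 for every i, so X^SO = 3·6 = 18.
W^SO = (Σα)·X^SO − ½·3·(Σα)² = (3/2)·6² = 54.
Deadweight loss = W^SO − W^NE = 25.

25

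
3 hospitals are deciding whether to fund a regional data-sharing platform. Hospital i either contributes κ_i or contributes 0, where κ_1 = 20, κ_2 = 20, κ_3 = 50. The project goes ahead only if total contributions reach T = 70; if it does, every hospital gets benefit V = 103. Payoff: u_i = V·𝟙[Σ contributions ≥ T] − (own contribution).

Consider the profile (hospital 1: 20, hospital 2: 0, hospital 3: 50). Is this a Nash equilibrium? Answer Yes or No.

Yes

Total = 70 ≥ 70: provided.
Hospital 1 (pledges 20, payoff 83): dropping to 0 → total 50, payoff 0. No gain.
Hospital 2 (pledges 0, payoff 103): pledging 20 → total 90, payoff 83. No gain.
Hospital 3 (pledges 50, payoff 53): dropping to 0 → total 20, payoff 0. No gain.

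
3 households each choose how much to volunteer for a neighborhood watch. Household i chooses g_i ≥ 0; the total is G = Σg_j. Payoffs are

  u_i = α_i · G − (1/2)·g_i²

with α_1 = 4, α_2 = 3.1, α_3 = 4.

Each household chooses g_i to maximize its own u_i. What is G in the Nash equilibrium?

Household i's FOC: ∂u_i/∂g_i = α_i − g_i = 0, so g_i* = α_i.
NE contributions = (4, 3.1, 4); G = 11.1.

11.1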